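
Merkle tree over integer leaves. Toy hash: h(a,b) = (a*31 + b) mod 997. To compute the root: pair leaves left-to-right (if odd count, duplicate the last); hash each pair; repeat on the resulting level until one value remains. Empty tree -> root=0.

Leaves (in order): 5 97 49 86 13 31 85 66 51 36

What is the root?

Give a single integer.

L0: [5, 97, 49, 86, 13, 31, 85, 66, 51, 36]
L1: h(5,97)=(5*31+97)%997=252 h(49,86)=(49*31+86)%997=608 h(13,31)=(13*31+31)%997=434 h(85,66)=(85*31+66)%997=707 h(51,36)=(51*31+36)%997=620 -> [252, 608, 434, 707, 620]
L2: h(252,608)=(252*31+608)%997=444 h(434,707)=(434*31+707)%997=203 h(620,620)=(620*31+620)%997=897 -> [444, 203, 897]
L3: h(444,203)=(444*31+203)%997=9 h(897,897)=(897*31+897)%997=788 -> [9, 788]
L4: h(9,788)=(9*31+788)%997=70 -> [70]

Answer: 70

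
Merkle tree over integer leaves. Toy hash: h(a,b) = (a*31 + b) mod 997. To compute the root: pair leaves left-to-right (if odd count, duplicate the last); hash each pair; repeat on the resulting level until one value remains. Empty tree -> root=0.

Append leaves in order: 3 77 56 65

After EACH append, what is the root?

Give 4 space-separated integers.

Answer: 3 170 83 92

Derivation:
After append 3 (leaves=[3]):
  L0: [3]
  root=3
After append 77 (leaves=[3, 77]):
  L0: [3, 77]
  L1: h(3,77)=(3*31+77)%997=170 -> [170]
  root=170
After append 56 (leaves=[3, 77, 56]):
  L0: [3, 77, 56]
  L1: h(3,77)=(3*31+77)%997=170 h(56,56)=(56*31+56)%997=795 -> [170, 795]
  L2: h(170,795)=(170*31+795)%997=83 -> [83]
  root=83
After append 65 (leaves=[3, 77, 56, 65]):
  L0: [3, 77, 56, 65]
  L1: h(3,77)=(3*31+77)%997=170 h(56,65)=(56*31+65)%997=804 -> [170, 804]
  L2: h(170,804)=(170*31+804)%997=92 -> [92]
  root=92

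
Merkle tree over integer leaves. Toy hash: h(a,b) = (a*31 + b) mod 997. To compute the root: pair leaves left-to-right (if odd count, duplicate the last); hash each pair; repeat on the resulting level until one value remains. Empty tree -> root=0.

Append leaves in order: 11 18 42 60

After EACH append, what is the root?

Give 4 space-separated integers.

Answer: 11 359 509 527

Derivation:
After append 11 (leaves=[11]):
  L0: [11]
  root=11
After append 18 (leaves=[11, 18]):
  L0: [11, 18]
  L1: h(11,18)=(11*31+18)%997=359 -> [359]
  root=359
After append 42 (leaves=[11, 18, 42]):
  L0: [11, 18, 42]
  L1: h(11,18)=(11*31+18)%997=359 h(42,42)=(42*31+42)%997=347 -> [359, 347]
  L2: h(359,347)=(359*31+347)%997=509 -> [509]
  root=509
After append 60 (leaves=[11, 18, 42, 60]):
  L0: [11, 18, 42, 60]
  L1: h(11,18)=(11*31+18)%997=359 h(42,60)=(42*31+60)%997=365 -> [359, 365]
  L2: h(359,365)=(359*31+365)%997=527 -> [527]
  root=527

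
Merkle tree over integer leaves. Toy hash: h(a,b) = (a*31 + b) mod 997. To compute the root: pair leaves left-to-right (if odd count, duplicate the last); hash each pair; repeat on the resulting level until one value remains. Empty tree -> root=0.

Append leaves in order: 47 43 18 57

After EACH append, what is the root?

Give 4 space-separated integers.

After append 47 (leaves=[47]):
  L0: [47]
  root=47
After append 43 (leaves=[47, 43]):
  L0: [47, 43]
  L1: h(47,43)=(47*31+43)%997=503 -> [503]
  root=503
After append 18 (leaves=[47, 43, 18]):
  L0: [47, 43, 18]
  L1: h(47,43)=(47*31+43)%997=503 h(18,18)=(18*31+18)%997=576 -> [503, 576]
  L2: h(503,576)=(503*31+576)%997=217 -> [217]
  root=217
After append 57 (leaves=[47, 43, 18, 57]):
  L0: [47, 43, 18, 57]
  L1: h(47,43)=(47*31+43)%997=503 h(18,57)=(18*31+57)%997=615 -> [503, 615]
  L2: h(503,615)=(503*31+615)%997=256 -> [256]
  root=256

Answer: 47 503 217 256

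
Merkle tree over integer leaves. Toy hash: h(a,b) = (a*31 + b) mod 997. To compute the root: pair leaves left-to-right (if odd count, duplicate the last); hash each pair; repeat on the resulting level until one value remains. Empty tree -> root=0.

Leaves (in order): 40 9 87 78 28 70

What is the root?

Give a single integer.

Answer: 290

Derivation:
L0: [40, 9, 87, 78, 28, 70]
L1: h(40,9)=(40*31+9)%997=252 h(87,78)=(87*31+78)%997=781 h(28,70)=(28*31+70)%997=938 -> [252, 781, 938]
L2: h(252,781)=(252*31+781)%997=617 h(938,938)=(938*31+938)%997=106 -> [617, 106]
L3: h(617,106)=(617*31+106)%997=290 -> [290]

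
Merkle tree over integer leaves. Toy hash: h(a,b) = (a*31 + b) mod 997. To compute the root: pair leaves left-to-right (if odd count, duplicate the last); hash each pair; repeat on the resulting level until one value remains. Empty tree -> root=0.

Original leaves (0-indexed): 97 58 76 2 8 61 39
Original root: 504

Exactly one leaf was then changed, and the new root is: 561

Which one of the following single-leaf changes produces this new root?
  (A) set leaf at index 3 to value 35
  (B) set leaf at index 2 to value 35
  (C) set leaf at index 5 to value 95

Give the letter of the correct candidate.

Original leaves: [97, 58, 76, 2, 8, 61, 39]
Target new root: 561
Try each candidate change and compute the resulting root:
Candidate A: set leaf[3] = 35 -> leaves = [97, 58, 76, 35, 8, 61, 39]
  L0: [97, 58, 76, 35, 8, 61, 39]
  L1: h(97,58)=(97*31+58)%997=74 h(76,35)=(76*31+35)%997=397 h(8,61)=(8*31+61)%997=309 h(39,39)=(39*31+39)%997=251 -> [74, 397, 309, 251]
  L2: h(74,397)=(74*31+397)%997=697 h(309,251)=(309*31+251)%997=857 -> [697, 857]
  L3: h(697,857)=(697*31+857)%997=530 -> [530]
  root = 530 != target 561
Candidate B: set leaf[2] = 35 -> leaves = [97, 58, 35, 2, 8, 61, 39]
  L0: [97, 58, 35, 2, 8, 61, 39]
  L1: h(97,58)=(97*31+58)%997=74 h(35,2)=(35*31+2)%997=90 h(8,61)=(8*31+61)%997=309 h(39,39)=(39*31+39)%997=251 -> [74, 90, 309, 251]
  L2: h(74,90)=(74*31+90)%997=390 h(309,251)=(309*31+251)%997=857 -> [390, 857]
  L3: h(390,857)=(390*31+857)%997=983 -> [983]
  root = 983 != target 561
Candidate C: set leaf[5] = 95 -> leaves = [97, 58, 76, 2, 8, 95, 39]
  L0: [97, 58, 76, 2, 8, 95, 39]
  L1: h(97,58)=(97*31+58)%997=74 h(76,2)=(76*31+2)%997=364 h(8,95)=(8*31+95)%997=343 h(39,39)=(39*31+39)%997=251 -> [74, 364, 343, 251]
  L2: h(74,364)=(74*31+364)%997=664 h(343,251)=(343*31+251)%997=914 -> [664, 914]
  L3: h(664,914)=(664*31+914)%997=561 -> [561]
  root = 561 == target 561  ** MATCH **
Candidate C produces the target root.

Answer: C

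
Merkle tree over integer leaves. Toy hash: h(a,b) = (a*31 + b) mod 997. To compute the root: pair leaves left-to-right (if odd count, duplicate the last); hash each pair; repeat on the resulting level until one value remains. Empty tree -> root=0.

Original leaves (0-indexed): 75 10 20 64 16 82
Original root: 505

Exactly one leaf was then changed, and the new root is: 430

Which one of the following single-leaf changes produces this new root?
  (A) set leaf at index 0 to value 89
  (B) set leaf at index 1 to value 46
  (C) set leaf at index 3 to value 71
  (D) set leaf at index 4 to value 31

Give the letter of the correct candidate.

Answer: D

Derivation:
Original leaves: [75, 10, 20, 64, 16, 82]
Target new root: 430
Try each candidate change and compute the resulting root:
Candidate A: set leaf[0] = 89 -> leaves = [89, 10, 20, 64, 16, 82]
  L0: [89, 10, 20, 64, 16, 82]
  L1: h(89,10)=(89*31+10)%997=775 h(20,64)=(20*31+64)%997=684 h(16,82)=(16*31+82)%997=578 -> [775, 684, 578]
  L2: h(775,684)=(775*31+684)%997=781 h(578,578)=(578*31+578)%997=550 -> [781, 550]
  L3: h(781,550)=(781*31+550)%997=833 -> [833]
  root = 833 != target 430
Candidate B: set leaf[1] = 46 -> leaves = [75, 46, 20, 64, 16, 82]
  L0: [75, 46, 20, 64, 16, 82]
  L1: h(75,46)=(75*31+46)%997=377 h(20,64)=(20*31+64)%997=684 h(16,82)=(16*31+82)%997=578 -> [377, 684, 578]
  L2: h(377,684)=(377*31+684)%997=407 h(578,578)=(578*31+578)%997=550 -> [407, 550]
  L3: h(407,550)=(407*31+550)%997=206 -> [206]
  root = 206 != target 430
Candidate C: set leaf[3] = 71 -> leaves = [75, 10, 20, 71, 16, 82]
  L0: [75, 10, 20, 71, 16, 82]
  L1: h(75,10)=(75*31+10)%997=341 h(20,71)=(20*31+71)%997=691 h(16,82)=(16*31+82)%997=578 -> [341, 691, 578]
  L2: h(341,691)=(341*31+691)%997=295 h(578,578)=(578*31+578)%997=550 -> [295, 550]
  L3: h(295,550)=(295*31+550)%997=722 -> [722]
  root = 722 != target 430
Candidate D: set leaf[4] = 31 -> leaves = [75, 10, 20, 64, 31, 82]
  L0: [75, 10, 20, 64, 31, 82]
  L1: h(75,10)=(75*31+10)%997=341 h(20,64)=(20*31+64)%997=684 h(31,82)=(31*31+82)%997=46 -> [341, 684, 46]
  L2: h(341,684)=(341*31+684)%997=288 h(46,46)=(46*31+46)%997=475 -> [288, 475]
  L3: h(288,475)=(288*31+475)%997=430 -> [430]
  root = 430 == target 430  ** MATCH **
Candidate D produces the target root.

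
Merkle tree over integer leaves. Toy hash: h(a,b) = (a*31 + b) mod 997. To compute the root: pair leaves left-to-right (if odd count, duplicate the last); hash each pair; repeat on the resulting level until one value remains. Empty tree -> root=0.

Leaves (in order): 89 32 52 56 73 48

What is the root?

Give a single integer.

L0: [89, 32, 52, 56, 73, 48]
L1: h(89,32)=(89*31+32)%997=797 h(52,56)=(52*31+56)%997=671 h(73,48)=(73*31+48)%997=317 -> [797, 671, 317]
L2: h(797,671)=(797*31+671)%997=453 h(317,317)=(317*31+317)%997=174 -> [453, 174]
L3: h(453,174)=(453*31+174)%997=259 -> [259]

Answer: 259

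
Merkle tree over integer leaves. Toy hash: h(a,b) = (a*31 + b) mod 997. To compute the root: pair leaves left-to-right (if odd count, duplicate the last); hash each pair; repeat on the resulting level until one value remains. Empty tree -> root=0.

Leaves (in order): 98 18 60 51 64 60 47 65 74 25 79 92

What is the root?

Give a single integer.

L0: [98, 18, 60, 51, 64, 60, 47, 65, 74, 25, 79, 92]
L1: h(98,18)=(98*31+18)%997=65 h(60,51)=(60*31+51)%997=914 h(64,60)=(64*31+60)%997=50 h(47,65)=(47*31+65)%997=525 h(74,25)=(74*31+25)%997=325 h(79,92)=(79*31+92)%997=547 -> [65, 914, 50, 525, 325, 547]
L2: h(65,914)=(65*31+914)%997=935 h(50,525)=(50*31+525)%997=81 h(325,547)=(325*31+547)%997=652 -> [935, 81, 652]
L3: h(935,81)=(935*31+81)%997=153 h(652,652)=(652*31+652)%997=924 -> [153, 924]
L4: h(153,924)=(153*31+924)%997=682 -> [682]

Answer: 682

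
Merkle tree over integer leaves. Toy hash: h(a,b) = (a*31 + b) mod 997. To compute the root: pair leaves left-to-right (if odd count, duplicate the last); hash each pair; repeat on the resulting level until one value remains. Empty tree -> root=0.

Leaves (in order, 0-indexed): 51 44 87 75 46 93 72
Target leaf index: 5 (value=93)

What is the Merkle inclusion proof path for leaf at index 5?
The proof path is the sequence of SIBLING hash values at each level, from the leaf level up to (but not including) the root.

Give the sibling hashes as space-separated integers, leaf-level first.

L0 (leaves): [51, 44, 87, 75, 46, 93, 72], target index=5
L1: h(51,44)=(51*31+44)%997=628 [pair 0] h(87,75)=(87*31+75)%997=778 [pair 1] h(46,93)=(46*31+93)%997=522 [pair 2] h(72,72)=(72*31+72)%997=310 [pair 3] -> [628, 778, 522, 310]
  Sibling for proof at L0: 46
L2: h(628,778)=(628*31+778)%997=306 [pair 0] h(522,310)=(522*31+310)%997=540 [pair 1] -> [306, 540]
  Sibling for proof at L1: 310
L3: h(306,540)=(306*31+540)%997=56 [pair 0] -> [56]
  Sibling for proof at L2: 306
Root: 56
Proof path (sibling hashes from leaf to root): [46, 310, 306]

Answer: 46 310 306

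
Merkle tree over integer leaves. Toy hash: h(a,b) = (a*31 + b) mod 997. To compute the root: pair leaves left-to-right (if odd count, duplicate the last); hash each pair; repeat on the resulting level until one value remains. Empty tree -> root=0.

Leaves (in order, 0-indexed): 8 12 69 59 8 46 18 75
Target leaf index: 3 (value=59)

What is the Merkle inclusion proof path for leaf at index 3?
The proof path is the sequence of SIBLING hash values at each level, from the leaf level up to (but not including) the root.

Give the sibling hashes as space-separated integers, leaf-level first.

L0 (leaves): [8, 12, 69, 59, 8, 46, 18, 75], target index=3
L1: h(8,12)=(8*31+12)%997=260 [pair 0] h(69,59)=(69*31+59)%997=204 [pair 1] h(8,46)=(8*31+46)%997=294 [pair 2] h(18,75)=(18*31+75)%997=633 [pair 3] -> [260, 204, 294, 633]
  Sibling for proof at L0: 69
L2: h(260,204)=(260*31+204)%997=288 [pair 0] h(294,633)=(294*31+633)%997=774 [pair 1] -> [288, 774]
  Sibling for proof at L1: 260
L3: h(288,774)=(288*31+774)%997=729 [pair 0] -> [729]
  Sibling for proof at L2: 774
Root: 729
Proof path (sibling hashes from leaf to root): [69, 260, 774]

Answer: 69 260 774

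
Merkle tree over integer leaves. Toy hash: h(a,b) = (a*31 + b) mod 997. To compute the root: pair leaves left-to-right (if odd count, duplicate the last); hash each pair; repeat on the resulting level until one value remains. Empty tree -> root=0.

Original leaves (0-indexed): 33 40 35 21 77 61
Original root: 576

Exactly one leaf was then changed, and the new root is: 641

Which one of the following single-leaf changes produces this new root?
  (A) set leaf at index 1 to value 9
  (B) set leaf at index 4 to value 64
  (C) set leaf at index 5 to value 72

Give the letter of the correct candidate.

Answer: B

Derivation:
Original leaves: [33, 40, 35, 21, 77, 61]
Target new root: 641
Try each candidate change and compute the resulting root:
Candidate A: set leaf[1] = 9 -> leaves = [33, 9, 35, 21, 77, 61]
  L0: [33, 9, 35, 21, 77, 61]
  L1: h(33,9)=(33*31+9)%997=35 h(35,21)=(35*31+21)%997=109 h(77,61)=(77*31+61)%997=454 -> [35, 109, 454]
  L2: h(35,109)=(35*31+109)%997=197 h(454,454)=(454*31+454)%997=570 -> [197, 570]
  L3: h(197,570)=(197*31+570)%997=695 -> [695]
  root = 695 != target 641
Candidate B: set leaf[4] = 64 -> leaves = [33, 40, 35, 21, 64, 61]
  L0: [33, 40, 35, 21, 64, 61]
  L1: h(33,40)=(33*31+40)%997=66 h(35,21)=(35*31+21)%997=109 h(64,61)=(64*31+61)%997=51 -> [66, 109, 51]
  L2: h(66,109)=(66*31+109)%997=161 h(51,51)=(51*31+51)%997=635 -> [161, 635]
  L3: h(161,635)=(161*31+635)%997=641 -> [641]
  root = 641 == target 641  ** MATCH **
Candidate C: set leaf[5] = 72 -> leaves = [33, 40, 35, 21, 77, 72]
  L0: [33, 40, 35, 21, 77, 72]
  L1: h(33,40)=(33*31+40)%997=66 h(35,21)=(35*31+21)%997=109 h(77,72)=(77*31+72)%997=465 -> [66, 109, 465]
  L2: h(66,109)=(66*31+109)%997=161 h(465,465)=(465*31+465)%997=922 -> [161, 922]
  L3: h(161,922)=(161*31+922)%997=928 -> [928]
  root = 928 != target 641
Candidate B produces the target root.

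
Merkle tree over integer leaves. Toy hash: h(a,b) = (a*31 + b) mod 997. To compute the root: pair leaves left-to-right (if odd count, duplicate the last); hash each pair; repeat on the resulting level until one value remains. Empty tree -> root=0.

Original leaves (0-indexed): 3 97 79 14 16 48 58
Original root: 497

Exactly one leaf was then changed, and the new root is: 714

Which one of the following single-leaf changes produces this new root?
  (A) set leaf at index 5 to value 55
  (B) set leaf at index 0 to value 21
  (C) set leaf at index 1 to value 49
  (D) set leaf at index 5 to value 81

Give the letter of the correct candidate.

Original leaves: [3, 97, 79, 14, 16, 48, 58]
Target new root: 714
Try each candidate change and compute the resulting root:
Candidate A: set leaf[5] = 55 -> leaves = [3, 97, 79, 14, 16, 55, 58]
  L0: [3, 97, 79, 14, 16, 55, 58]
  L1: h(3,97)=(3*31+97)%997=190 h(79,14)=(79*31+14)%997=469 h(16,55)=(16*31+55)%997=551 h(58,58)=(58*31+58)%997=859 -> [190, 469, 551, 859]
  L2: h(190,469)=(190*31+469)%997=377 h(551,859)=(551*31+859)%997=991 -> [377, 991]
  L3: h(377,991)=(377*31+991)%997=714 -> [714]
  root = 714 == target 714  ** MATCH **
Candidate B: set leaf[0] = 21 -> leaves = [21, 97, 79, 14, 16, 48, 58]
  L0: [21, 97, 79, 14, 16, 48, 58]
  L1: h(21,97)=(21*31+97)%997=748 h(79,14)=(79*31+14)%997=469 h(16,48)=(16*31+48)%997=544 h(58,58)=(58*31+58)%997=859 -> [748, 469, 544, 859]
  L2: h(748,469)=(748*31+469)%997=726 h(544,859)=(544*31+859)%997=774 -> [726, 774]
  L3: h(726,774)=(726*31+774)%997=349 -> [349]
  root = 349 != target 714
Candidate C: set leaf[1] = 49 -> leaves = [3, 49, 79, 14, 16, 48, 58]
  L0: [3, 49, 79, 14, 16, 48, 58]
  L1: h(3,49)=(3*31+49)%997=142 h(79,14)=(79*31+14)%997=469 h(16,48)=(16*31+48)%997=544 h(58,58)=(58*31+58)%997=859 -> [142, 469, 544, 859]
  L2: h(142,469)=(142*31+469)%997=883 h(544,859)=(544*31+859)%997=774 -> [883, 774]
  L3: h(883,774)=(883*31+774)%997=231 -> [231]
  root = 231 != target 714
Candidate D: set leaf[5] = 81 -> leaves = [3, 97, 79, 14, 16, 81, 58]
  L0: [3, 97, 79, 14, 16, 81, 58]
  L1: h(3,97)=(3*31+97)%997=190 h(79,14)=(79*31+14)%997=469 h(16,81)=(16*31+81)%997=577 h(58,58)=(58*31+58)%997=859 -> [190, 469, 577, 859]
  L2: h(190,469)=(190*31+469)%997=377 h(577,859)=(577*31+859)%997=800 -> [377, 800]
  L3: h(377,800)=(377*31+800)%997=523 -> [523]
  root = 523 != target 714
Candidate A produces the target root.

Answer: A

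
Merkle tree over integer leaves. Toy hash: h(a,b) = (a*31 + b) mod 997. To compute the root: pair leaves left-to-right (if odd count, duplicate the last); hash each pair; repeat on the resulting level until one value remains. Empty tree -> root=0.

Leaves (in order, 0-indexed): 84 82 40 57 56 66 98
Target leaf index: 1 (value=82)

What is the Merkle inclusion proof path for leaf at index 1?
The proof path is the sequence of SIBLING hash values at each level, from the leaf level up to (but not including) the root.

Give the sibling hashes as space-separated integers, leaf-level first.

Answer: 84 300 175

Derivation:
L0 (leaves): [84, 82, 40, 57, 56, 66, 98], target index=1
L1: h(84,82)=(84*31+82)%997=692 [pair 0] h(40,57)=(40*31+57)%997=300 [pair 1] h(56,66)=(56*31+66)%997=805 [pair 2] h(98,98)=(98*31+98)%997=145 [pair 3] -> [692, 300, 805, 145]
  Sibling for proof at L0: 84
L2: h(692,300)=(692*31+300)%997=815 [pair 0] h(805,145)=(805*31+145)%997=175 [pair 1] -> [815, 175]
  Sibling for proof at L1: 300
L3: h(815,175)=(815*31+175)%997=515 [pair 0] -> [515]
  Sibling for proof at L2: 175
Root: 515
Proof path (sibling hashes from leaf to root): [84, 300, 175]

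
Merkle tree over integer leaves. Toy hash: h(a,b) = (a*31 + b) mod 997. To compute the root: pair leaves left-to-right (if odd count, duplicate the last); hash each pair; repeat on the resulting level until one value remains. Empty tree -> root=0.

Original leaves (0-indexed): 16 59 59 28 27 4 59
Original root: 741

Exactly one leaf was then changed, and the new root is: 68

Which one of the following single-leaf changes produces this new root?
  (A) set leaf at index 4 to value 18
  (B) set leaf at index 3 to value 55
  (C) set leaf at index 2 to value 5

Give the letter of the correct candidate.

Original leaves: [16, 59, 59, 28, 27, 4, 59]
Target new root: 68
Try each candidate change and compute the resulting root:
Candidate A: set leaf[4] = 18 -> leaves = [16, 59, 59, 28, 18, 4, 59]
  L0: [16, 59, 59, 28, 18, 4, 59]
  L1: h(16,59)=(16*31+59)%997=555 h(59,28)=(59*31+28)%997=860 h(18,4)=(18*31+4)%997=562 h(59,59)=(59*31+59)%997=891 -> [555, 860, 562, 891]
  L2: h(555,860)=(555*31+860)%997=119 h(562,891)=(562*31+891)%997=367 -> [119, 367]
  L3: h(119,367)=(119*31+367)%997=68 -> [68]
  root = 68 == target 68  ** MATCH **
Candidate B: set leaf[3] = 55 -> leaves = [16, 59, 59, 55, 27, 4, 59]
  L0: [16, 59, 59, 55, 27, 4, 59]
  L1: h(16,59)=(16*31+59)%997=555 h(59,55)=(59*31+55)%997=887 h(27,4)=(27*31+4)%997=841 h(59,59)=(59*31+59)%997=891 -> [555, 887, 841, 891]
  L2: h(555,887)=(555*31+887)%997=146 h(841,891)=(841*31+891)%997=43 -> [146, 43]
  L3: h(146,43)=(146*31+43)%997=581 -> [581]
  root = 581 != target 68
Candidate C: set leaf[2] = 5 -> leaves = [16, 59, 5, 28, 27, 4, 59]
  L0: [16, 59, 5, 28, 27, 4, 59]
  L1: h(16,59)=(16*31+59)%997=555 h(5,28)=(5*31+28)%997=183 h(27,4)=(27*31+4)%997=841 h(59,59)=(59*31+59)%997=891 -> [555, 183, 841, 891]
  L2: h(555,183)=(555*31+183)%997=439 h(841,891)=(841*31+891)%997=43 -> [439, 43]
  L3: h(439,43)=(439*31+43)%997=691 -> [691]
  root = 691 != target 68
Candidate A produces the target root.

Answer: A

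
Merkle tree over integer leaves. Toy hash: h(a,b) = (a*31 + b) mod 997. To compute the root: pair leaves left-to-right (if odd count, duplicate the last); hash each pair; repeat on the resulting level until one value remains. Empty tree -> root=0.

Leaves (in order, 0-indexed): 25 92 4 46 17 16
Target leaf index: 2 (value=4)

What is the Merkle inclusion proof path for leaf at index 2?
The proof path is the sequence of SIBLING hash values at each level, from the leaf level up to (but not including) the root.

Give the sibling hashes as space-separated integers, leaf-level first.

L0 (leaves): [25, 92, 4, 46, 17, 16], target index=2
L1: h(25,92)=(25*31+92)%997=867 [pair 0] h(4,46)=(4*31+46)%997=170 [pair 1] h(17,16)=(17*31+16)%997=543 [pair 2] -> [867, 170, 543]
  Sibling for proof at L0: 46
L2: h(867,170)=(867*31+170)%997=128 [pair 0] h(543,543)=(543*31+543)%997=427 [pair 1] -> [128, 427]
  Sibling for proof at L1: 867
L3: h(128,427)=(128*31+427)%997=407 [pair 0] -> [407]
  Sibling for proof at L2: 427
Root: 407
Proof path (sibling hashes from leaf to root): [46, 867, 427]

Answer: 46 867 427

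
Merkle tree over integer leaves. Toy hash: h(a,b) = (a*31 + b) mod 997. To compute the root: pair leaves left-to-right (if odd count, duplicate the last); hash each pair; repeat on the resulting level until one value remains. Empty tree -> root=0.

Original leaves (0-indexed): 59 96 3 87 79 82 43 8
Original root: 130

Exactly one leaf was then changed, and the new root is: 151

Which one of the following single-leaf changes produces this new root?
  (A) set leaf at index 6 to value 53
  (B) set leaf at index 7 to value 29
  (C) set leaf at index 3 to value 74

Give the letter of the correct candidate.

Original leaves: [59, 96, 3, 87, 79, 82, 43, 8]
Target new root: 151
Try each candidate change and compute the resulting root:
Candidate A: set leaf[6] = 53 -> leaves = [59, 96, 3, 87, 79, 82, 53, 8]
  L0: [59, 96, 3, 87, 79, 82, 53, 8]
  L1: h(59,96)=(59*31+96)%997=928 h(3,87)=(3*31+87)%997=180 h(79,82)=(79*31+82)%997=537 h(53,8)=(53*31+8)%997=654 -> [928, 180, 537, 654]
  L2: h(928,180)=(928*31+180)%997=35 h(537,654)=(537*31+654)%997=352 -> [35, 352]
  L3: h(35,352)=(35*31+352)%997=440 -> [440]
  root = 440 != target 151
Candidate B: set leaf[7] = 29 -> leaves = [59, 96, 3, 87, 79, 82, 43, 29]
  L0: [59, 96, 3, 87, 79, 82, 43, 29]
  L1: h(59,96)=(59*31+96)%997=928 h(3,87)=(3*31+87)%997=180 h(79,82)=(79*31+82)%997=537 h(43,29)=(43*31+29)%997=365 -> [928, 180, 537, 365]
  L2: h(928,180)=(928*31+180)%997=35 h(537,365)=(537*31+365)%997=63 -> [35, 63]
  L3: h(35,63)=(35*31+63)%997=151 -> [151]
  root = 151 == target 151  ** MATCH **
Candidate C: set leaf[3] = 74 -> leaves = [59, 96, 3, 74, 79, 82, 43, 8]
  L0: [59, 96, 3, 74, 79, 82, 43, 8]
  L1: h(59,96)=(59*31+96)%997=928 h(3,74)=(3*31+74)%997=167 h(79,82)=(79*31+82)%997=537 h(43,8)=(43*31+8)%997=344 -> [928, 167, 537, 344]
  L2: h(928,167)=(928*31+167)%997=22 h(537,344)=(537*31+344)%997=42 -> [22, 42]
  L3: h(22,42)=(22*31+42)%997=724 -> [724]
  root = 724 != target 151
Candidate B produces the target root.

Answer: B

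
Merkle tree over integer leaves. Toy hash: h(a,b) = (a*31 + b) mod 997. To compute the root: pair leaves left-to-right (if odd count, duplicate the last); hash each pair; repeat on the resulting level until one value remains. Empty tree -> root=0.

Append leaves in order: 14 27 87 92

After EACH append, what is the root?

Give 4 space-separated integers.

Answer: 14 461 126 131

Derivation:
After append 14 (leaves=[14]):
  L0: [14]
  root=14
After append 27 (leaves=[14, 27]):
  L0: [14, 27]
  L1: h(14,27)=(14*31+27)%997=461 -> [461]
  root=461
After append 87 (leaves=[14, 27, 87]):
  L0: [14, 27, 87]
  L1: h(14,27)=(14*31+27)%997=461 h(87,87)=(87*31+87)%997=790 -> [461, 790]
  L2: h(461,790)=(461*31+790)%997=126 -> [126]
  root=126
After append 92 (leaves=[14, 27, 87, 92]):
  L0: [14, 27, 87, 92]
  L1: h(14,27)=(14*31+27)%997=461 h(87,92)=(87*31+92)%997=795 -> [461, 795]
  L2: h(461,795)=(461*31+795)%997=131 -> [131]
  root=131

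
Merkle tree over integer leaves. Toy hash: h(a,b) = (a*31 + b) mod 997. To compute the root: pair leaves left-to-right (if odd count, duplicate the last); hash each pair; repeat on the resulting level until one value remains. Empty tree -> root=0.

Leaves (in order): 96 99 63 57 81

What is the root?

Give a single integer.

Answer: 656

Derivation:
L0: [96, 99, 63, 57, 81]
L1: h(96,99)=(96*31+99)%997=84 h(63,57)=(63*31+57)%997=16 h(81,81)=(81*31+81)%997=598 -> [84, 16, 598]
L2: h(84,16)=(84*31+16)%997=626 h(598,598)=(598*31+598)%997=193 -> [626, 193]
L3: h(626,193)=(626*31+193)%997=656 -> [656]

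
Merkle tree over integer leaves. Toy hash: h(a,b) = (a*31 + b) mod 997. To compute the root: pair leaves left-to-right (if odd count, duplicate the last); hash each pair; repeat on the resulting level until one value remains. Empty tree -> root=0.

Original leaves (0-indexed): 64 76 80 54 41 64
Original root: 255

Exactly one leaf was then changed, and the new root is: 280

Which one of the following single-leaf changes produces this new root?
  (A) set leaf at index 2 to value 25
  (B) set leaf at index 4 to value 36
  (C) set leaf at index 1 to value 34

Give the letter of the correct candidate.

Original leaves: [64, 76, 80, 54, 41, 64]
Target new root: 280
Try each candidate change and compute the resulting root:
Candidate A: set leaf[2] = 25 -> leaves = [64, 76, 25, 54, 41, 64]
  L0: [64, 76, 25, 54, 41, 64]
  L1: h(64,76)=(64*31+76)%997=66 h(25,54)=(25*31+54)%997=829 h(41,64)=(41*31+64)%997=338 -> [66, 829, 338]
  L2: h(66,829)=(66*31+829)%997=881 h(338,338)=(338*31+338)%997=846 -> [881, 846]
  L3: h(881,846)=(881*31+846)%997=241 -> [241]
  root = 241 != target 280
Candidate B: set leaf[4] = 36 -> leaves = [64, 76, 80, 54, 36, 64]
  L0: [64, 76, 80, 54, 36, 64]
  L1: h(64,76)=(64*31+76)%997=66 h(80,54)=(80*31+54)%997=540 h(36,64)=(36*31+64)%997=183 -> [66, 540, 183]
  L2: h(66,540)=(66*31+540)%997=592 h(183,183)=(183*31+183)%997=871 -> [592, 871]
  L3: h(592,871)=(592*31+871)%997=280 -> [280]
  root = 280 == target 280  ** MATCH **
Candidate C: set leaf[1] = 34 -> leaves = [64, 34, 80, 54, 41, 64]
  L0: [64, 34, 80, 54, 41, 64]
  L1: h(64,34)=(64*31+34)%997=24 h(80,54)=(80*31+54)%997=540 h(41,64)=(41*31+64)%997=338 -> [24, 540, 338]
  L2: h(24,540)=(24*31+540)%997=287 h(338,338)=(338*31+338)%997=846 -> [287, 846]
  L3: h(287,846)=(287*31+846)%997=770 -> [770]
  root = 770 != target 280
Candidate B produces the target root.

Answer: B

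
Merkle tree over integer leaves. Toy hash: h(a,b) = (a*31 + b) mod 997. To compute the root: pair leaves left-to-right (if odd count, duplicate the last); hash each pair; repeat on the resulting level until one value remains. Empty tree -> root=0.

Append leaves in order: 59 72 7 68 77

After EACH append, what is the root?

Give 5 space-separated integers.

After append 59 (leaves=[59]):
  L0: [59]
  root=59
After append 72 (leaves=[59, 72]):
  L0: [59, 72]
  L1: h(59,72)=(59*31+72)%997=904 -> [904]
  root=904
After append 7 (leaves=[59, 72, 7]):
  L0: [59, 72, 7]
  L1: h(59,72)=(59*31+72)%997=904 h(7,7)=(7*31+7)%997=224 -> [904, 224]
  L2: h(904,224)=(904*31+224)%997=332 -> [332]
  root=332
After append 68 (leaves=[59, 72, 7, 68]):
  L0: [59, 72, 7, 68]
  L1: h(59,72)=(59*31+72)%997=904 h(7,68)=(7*31+68)%997=285 -> [904, 285]
  L2: h(904,285)=(904*31+285)%997=393 -> [393]
  root=393
After append 77 (leaves=[59, 72, 7, 68, 77]):
  L0: [59, 72, 7, 68, 77]
  L1: h(59,72)=(59*31+72)%997=904 h(7,68)=(7*31+68)%997=285 h(77,77)=(77*31+77)%997=470 -> [904, 285, 470]
  L2: h(904,285)=(904*31+285)%997=393 h(470,470)=(470*31+470)%997=85 -> [393, 85]
  L3: h(393,85)=(393*31+85)%997=304 -> [304]
  root=304

Answer: 59 904 332 393 304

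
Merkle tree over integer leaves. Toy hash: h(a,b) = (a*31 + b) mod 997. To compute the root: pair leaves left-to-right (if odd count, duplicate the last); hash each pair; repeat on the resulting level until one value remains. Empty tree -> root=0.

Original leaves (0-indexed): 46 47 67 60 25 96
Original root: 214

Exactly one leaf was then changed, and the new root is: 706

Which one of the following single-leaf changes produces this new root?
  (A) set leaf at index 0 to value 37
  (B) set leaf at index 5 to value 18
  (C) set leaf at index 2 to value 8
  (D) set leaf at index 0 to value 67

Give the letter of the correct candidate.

Answer: D

Derivation:
Original leaves: [46, 47, 67, 60, 25, 96]
Target new root: 706
Try each candidate change and compute the resulting root:
Candidate A: set leaf[0] = 37 -> leaves = [37, 47, 67, 60, 25, 96]
  L0: [37, 47, 67, 60, 25, 96]
  L1: h(37,47)=(37*31+47)%997=197 h(67,60)=(67*31+60)%997=143 h(25,96)=(25*31+96)%997=871 -> [197, 143, 871]
  L2: h(197,143)=(197*31+143)%997=268 h(871,871)=(871*31+871)%997=953 -> [268, 953]
  L3: h(268,953)=(268*31+953)%997=288 -> [288]
  root = 288 != target 706
Candidate B: set leaf[5] = 18 -> leaves = [46, 47, 67, 60, 25, 18]
  L0: [46, 47, 67, 60, 25, 18]
  L1: h(46,47)=(46*31+47)%997=476 h(67,60)=(67*31+60)%997=143 h(25,18)=(25*31+18)%997=793 -> [476, 143, 793]
  L2: h(476,143)=(476*31+143)%997=941 h(793,793)=(793*31+793)%997=451 -> [941, 451]
  L3: h(941,451)=(941*31+451)%997=709 -> [709]
  root = 709 != target 706
Candidate C: set leaf[2] = 8 -> leaves = [46, 47, 8, 60, 25, 96]
  L0: [46, 47, 8, 60, 25, 96]
  L1: h(46,47)=(46*31+47)%997=476 h(8,60)=(8*31+60)%997=308 h(25,96)=(25*31+96)%997=871 -> [476, 308, 871]
  L2: h(476,308)=(476*31+308)%997=109 h(871,871)=(871*31+871)%997=953 -> [109, 953]
  L3: h(109,953)=(109*31+953)%997=344 -> [344]
  root = 344 != target 706
Candidate D: set leaf[0] = 67 -> leaves = [67, 47, 67, 60, 25, 96]
  L0: [67, 47, 67, 60, 25, 96]
  L1: h(67,47)=(67*31+47)%997=130 h(67,60)=(67*31+60)%997=143 h(25,96)=(25*31+96)%997=871 -> [130, 143, 871]
  L2: h(130,143)=(130*31+143)%997=185 h(871,871)=(871*31+871)%997=953 -> [185, 953]
  L3: h(185,953)=(185*31+953)%997=706 -> [706]
  root = 706 == target 706  ** MATCH **
Candidate D produces the target root.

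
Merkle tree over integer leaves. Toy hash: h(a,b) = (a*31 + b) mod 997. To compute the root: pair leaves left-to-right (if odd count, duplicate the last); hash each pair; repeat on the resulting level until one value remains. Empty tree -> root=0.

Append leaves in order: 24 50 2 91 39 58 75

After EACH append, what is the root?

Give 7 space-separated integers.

Answer: 24 794 750 839 143 751 887

Derivation:
After append 24 (leaves=[24]):
  L0: [24]
  root=24
After append 50 (leaves=[24, 50]):
  L0: [24, 50]
  L1: h(24,50)=(24*31+50)%997=794 -> [794]
  root=794
After append 2 (leaves=[24, 50, 2]):
  L0: [24, 50, 2]
  L1: h(24,50)=(24*31+50)%997=794 h(2,2)=(2*31+2)%997=64 -> [794, 64]
  L2: h(794,64)=(794*31+64)%997=750 -> [750]
  root=750
After append 91 (leaves=[24, 50, 2, 91]):
  L0: [24, 50, 2, 91]
  L1: h(24,50)=(24*31+50)%997=794 h(2,91)=(2*31+91)%997=153 -> [794, 153]
  L2: h(794,153)=(794*31+153)%997=839 -> [839]
  root=839
After append 39 (leaves=[24, 50, 2, 91, 39]):
  L0: [24, 50, 2, 91, 39]
  L1: h(24,50)=(24*31+50)%997=794 h(2,91)=(2*31+91)%997=153 h(39,39)=(39*31+39)%997=251 -> [794, 153, 251]
  L2: h(794,153)=(794*31+153)%997=839 h(251,251)=(251*31+251)%997=56 -> [839, 56]
  L3: h(839,56)=(839*31+56)%997=143 -> [143]
  root=143
After append 58 (leaves=[24, 50, 2, 91, 39, 58]):
  L0: [24, 50, 2, 91, 39, 58]
  L1: h(24,50)=(24*31+50)%997=794 h(2,91)=(2*31+91)%997=153 h(39,58)=(39*31+58)%997=270 -> [794, 153, 270]
  L2: h(794,153)=(794*31+153)%997=839 h(270,270)=(270*31+270)%997=664 -> [839, 664]
  L3: h(839,664)=(839*31+664)%997=751 -> [751]
  root=751
After append 75 (leaves=[24, 50, 2, 91, 39, 58, 75]):
  L0: [24, 50, 2, 91, 39, 58, 75]
  L1: h(24,50)=(24*31+50)%997=794 h(2,91)=(2*31+91)%997=153 h(39,58)=(39*31+58)%997=270 h(75,75)=(75*31+75)%997=406 -> [794, 153, 270, 406]
  L2: h(794,153)=(794*31+153)%997=839 h(270,406)=(270*31+406)%997=800 -> [839, 800]
  L3: h(839,800)=(839*31+800)%997=887 -> [887]
  root=887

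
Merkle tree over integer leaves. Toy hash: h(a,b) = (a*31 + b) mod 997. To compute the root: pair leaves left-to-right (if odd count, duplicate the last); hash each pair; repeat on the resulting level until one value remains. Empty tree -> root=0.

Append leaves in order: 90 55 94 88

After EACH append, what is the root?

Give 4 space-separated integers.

Answer: 90 851 476 470

Derivation:
After append 90 (leaves=[90]):
  L0: [90]
  root=90
After append 55 (leaves=[90, 55]):
  L0: [90, 55]
  L1: h(90,55)=(90*31+55)%997=851 -> [851]
  root=851
After append 94 (leaves=[90, 55, 94]):
  L0: [90, 55, 94]
  L1: h(90,55)=(90*31+55)%997=851 h(94,94)=(94*31+94)%997=17 -> [851, 17]
  L2: h(851,17)=(851*31+17)%997=476 -> [476]
  root=476
After append 88 (leaves=[90, 55, 94, 88]):
  L0: [90, 55, 94, 88]
  L1: h(90,55)=(90*31+55)%997=851 h(94,88)=(94*31+88)%997=11 -> [851, 11]
  L2: h(851,11)=(851*31+11)%997=470 -> [470]
  root=470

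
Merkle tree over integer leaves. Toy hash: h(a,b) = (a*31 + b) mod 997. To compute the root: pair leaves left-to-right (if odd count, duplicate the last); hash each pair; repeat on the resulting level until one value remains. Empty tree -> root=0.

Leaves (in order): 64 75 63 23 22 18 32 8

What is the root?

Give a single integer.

Answer: 859

Derivation:
L0: [64, 75, 63, 23, 22, 18, 32, 8]
L1: h(64,75)=(64*31+75)%997=65 h(63,23)=(63*31+23)%997=979 h(22,18)=(22*31+18)%997=700 h(32,8)=(32*31+8)%997=3 -> [65, 979, 700, 3]
L2: h(65,979)=(65*31+979)%997=3 h(700,3)=(700*31+3)%997=766 -> [3, 766]
L3: h(3,766)=(3*31+766)%997=859 -> [859]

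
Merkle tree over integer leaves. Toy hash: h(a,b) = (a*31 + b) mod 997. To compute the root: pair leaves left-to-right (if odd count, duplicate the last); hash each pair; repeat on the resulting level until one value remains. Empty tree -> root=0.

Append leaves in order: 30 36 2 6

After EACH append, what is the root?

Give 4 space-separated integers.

After append 30 (leaves=[30]):
  L0: [30]
  root=30
After append 36 (leaves=[30, 36]):
  L0: [30, 36]
  L1: h(30,36)=(30*31+36)%997=966 -> [966]
  root=966
After append 2 (leaves=[30, 36, 2]):
  L0: [30, 36, 2]
  L1: h(30,36)=(30*31+36)%997=966 h(2,2)=(2*31+2)%997=64 -> [966, 64]
  L2: h(966,64)=(966*31+64)%997=100 -> [100]
  root=100
After append 6 (leaves=[30, 36, 2, 6]):
  L0: [30, 36, 2, 6]
  L1: h(30,36)=(30*31+36)%997=966 h(2,6)=(2*31+6)%997=68 -> [966, 68]
  L2: h(966,68)=(966*31+68)%997=104 -> [104]
  root=104

Answer: 30 966 100 104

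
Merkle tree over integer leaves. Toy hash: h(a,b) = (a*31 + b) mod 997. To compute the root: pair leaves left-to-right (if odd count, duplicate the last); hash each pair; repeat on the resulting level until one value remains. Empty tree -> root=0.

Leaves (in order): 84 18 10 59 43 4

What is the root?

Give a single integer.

Answer: 708

Derivation:
L0: [84, 18, 10, 59, 43, 4]
L1: h(84,18)=(84*31+18)%997=628 h(10,59)=(10*31+59)%997=369 h(43,4)=(43*31+4)%997=340 -> [628, 369, 340]
L2: h(628,369)=(628*31+369)%997=894 h(340,340)=(340*31+340)%997=910 -> [894, 910]
L3: h(894,910)=(894*31+910)%997=708 -> [708]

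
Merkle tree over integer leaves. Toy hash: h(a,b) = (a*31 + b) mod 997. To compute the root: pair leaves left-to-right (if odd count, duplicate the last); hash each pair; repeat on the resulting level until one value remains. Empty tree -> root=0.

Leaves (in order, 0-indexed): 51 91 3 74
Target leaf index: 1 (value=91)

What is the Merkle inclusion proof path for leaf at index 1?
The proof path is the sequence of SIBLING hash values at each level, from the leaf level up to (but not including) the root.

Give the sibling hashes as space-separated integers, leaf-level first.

Answer: 51 167

Derivation:
L0 (leaves): [51, 91, 3, 74], target index=1
L1: h(51,91)=(51*31+91)%997=675 [pair 0] h(3,74)=(3*31+74)%997=167 [pair 1] -> [675, 167]
  Sibling for proof at L0: 51
L2: h(675,167)=(675*31+167)%997=155 [pair 0] -> [155]
  Sibling for proof at L1: 167
Root: 155
Proof path (sibling hashes from leaf to root): [51, 167]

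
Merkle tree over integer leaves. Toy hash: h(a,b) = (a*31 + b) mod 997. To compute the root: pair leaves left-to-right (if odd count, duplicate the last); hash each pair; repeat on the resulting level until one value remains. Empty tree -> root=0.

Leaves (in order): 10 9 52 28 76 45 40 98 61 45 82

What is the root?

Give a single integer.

Answer: 125

Derivation:
L0: [10, 9, 52, 28, 76, 45, 40, 98, 61, 45, 82]
L1: h(10,9)=(10*31+9)%997=319 h(52,28)=(52*31+28)%997=643 h(76,45)=(76*31+45)%997=407 h(40,98)=(40*31+98)%997=341 h(61,45)=(61*31+45)%997=939 h(82,82)=(82*31+82)%997=630 -> [319, 643, 407, 341, 939, 630]
L2: h(319,643)=(319*31+643)%997=562 h(407,341)=(407*31+341)%997=994 h(939,630)=(939*31+630)%997=826 -> [562, 994, 826]
L3: h(562,994)=(562*31+994)%997=470 h(826,826)=(826*31+826)%997=510 -> [470, 510]
L4: h(470,510)=(470*31+510)%997=125 -> [125]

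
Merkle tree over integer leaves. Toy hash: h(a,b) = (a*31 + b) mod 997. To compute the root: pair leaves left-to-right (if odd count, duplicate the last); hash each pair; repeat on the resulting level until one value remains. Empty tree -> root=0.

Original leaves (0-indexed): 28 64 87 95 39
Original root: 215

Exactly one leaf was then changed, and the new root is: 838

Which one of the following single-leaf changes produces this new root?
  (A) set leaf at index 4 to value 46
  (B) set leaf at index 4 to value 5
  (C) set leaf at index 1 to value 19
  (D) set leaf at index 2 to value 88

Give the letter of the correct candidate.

Original leaves: [28, 64, 87, 95, 39]
Target new root: 838
Try each candidate change and compute the resulting root:
Candidate A: set leaf[4] = 46 -> leaves = [28, 64, 87, 95, 46]
  L0: [28, 64, 87, 95, 46]
  L1: h(28,64)=(28*31+64)%997=932 h(87,95)=(87*31+95)%997=798 h(46,46)=(46*31+46)%997=475 -> [932, 798, 475]
  L2: h(932,798)=(932*31+798)%997=777 h(475,475)=(475*31+475)%997=245 -> [777, 245]
  L3: h(777,245)=(777*31+245)%997=404 -> [404]
  root = 404 != target 838
Candidate B: set leaf[4] = 5 -> leaves = [28, 64, 87, 95, 5]
  L0: [28, 64, 87, 95, 5]
  L1: h(28,64)=(28*31+64)%997=932 h(87,95)=(87*31+95)%997=798 h(5,5)=(5*31+5)%997=160 -> [932, 798, 160]
  L2: h(932,798)=(932*31+798)%997=777 h(160,160)=(160*31+160)%997=135 -> [777, 135]
  L3: h(777,135)=(777*31+135)%997=294 -> [294]
  root = 294 != target 838
Candidate C: set leaf[1] = 19 -> leaves = [28, 19, 87, 95, 39]
  L0: [28, 19, 87, 95, 39]
  L1: h(28,19)=(28*31+19)%997=887 h(87,95)=(87*31+95)%997=798 h(39,39)=(39*31+39)%997=251 -> [887, 798, 251]
  L2: h(887,798)=(887*31+798)%997=379 h(251,251)=(251*31+251)%997=56 -> [379, 56]
  L3: h(379,56)=(379*31+56)%997=838 -> [838]
  root = 838 == target 838  ** MATCH **
Candidate D: set leaf[2] = 88 -> leaves = [28, 64, 88, 95, 39]
  L0: [28, 64, 88, 95, 39]
  L1: h(28,64)=(28*31+64)%997=932 h(88,95)=(88*31+95)%997=829 h(39,39)=(39*31+39)%997=251 -> [932, 829, 251]
  L2: h(932,829)=(932*31+829)%997=808 h(251,251)=(251*31+251)%997=56 -> [808, 56]
  L3: h(808,56)=(808*31+56)%997=179 -> [179]
  root = 179 != target 838
Candidate C produces the target root.

Answer: C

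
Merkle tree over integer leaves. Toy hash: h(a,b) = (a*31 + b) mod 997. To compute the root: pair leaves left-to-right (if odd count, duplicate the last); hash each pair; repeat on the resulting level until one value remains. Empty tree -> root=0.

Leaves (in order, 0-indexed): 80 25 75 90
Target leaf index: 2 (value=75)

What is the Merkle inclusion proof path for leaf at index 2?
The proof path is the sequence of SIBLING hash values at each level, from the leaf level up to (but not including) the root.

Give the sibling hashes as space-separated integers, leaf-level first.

Answer: 90 511

Derivation:
L0 (leaves): [80, 25, 75, 90], target index=2
L1: h(80,25)=(80*31+25)%997=511 [pair 0] h(75,90)=(75*31+90)%997=421 [pair 1] -> [511, 421]
  Sibling for proof at L0: 90
L2: h(511,421)=(511*31+421)%997=310 [pair 0] -> [310]
  Sibling for proof at L1: 511
Root: 310
Proof path (sibling hashes from leaf to root): [90, 511]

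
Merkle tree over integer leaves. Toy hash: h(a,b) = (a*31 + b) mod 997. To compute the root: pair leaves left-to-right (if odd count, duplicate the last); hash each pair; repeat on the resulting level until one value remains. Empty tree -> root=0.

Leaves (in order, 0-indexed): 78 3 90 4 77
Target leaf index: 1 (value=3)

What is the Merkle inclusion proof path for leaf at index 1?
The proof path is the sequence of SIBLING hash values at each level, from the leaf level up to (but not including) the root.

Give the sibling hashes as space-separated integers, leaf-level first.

Answer: 78 800 85

Derivation:
L0 (leaves): [78, 3, 90, 4, 77], target index=1
L1: h(78,3)=(78*31+3)%997=427 [pair 0] h(90,4)=(90*31+4)%997=800 [pair 1] h(77,77)=(77*31+77)%997=470 [pair 2] -> [427, 800, 470]
  Sibling for proof at L0: 78
L2: h(427,800)=(427*31+800)%997=79 [pair 0] h(470,470)=(470*31+470)%997=85 [pair 1] -> [79, 85]
  Sibling for proof at L1: 800
L3: h(79,85)=(79*31+85)%997=540 [pair 0] -> [540]
  Sibling for proof at L2: 85
Root: 540
Proof path (sibling hashes from leaf to root): [78, 800, 85]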